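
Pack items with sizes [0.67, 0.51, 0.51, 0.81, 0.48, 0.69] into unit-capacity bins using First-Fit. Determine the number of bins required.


Place items sequentially using First-Fit:
  Item 0.67 -> new Bin 1
  Item 0.51 -> new Bin 2
  Item 0.51 -> new Bin 3
  Item 0.81 -> new Bin 4
  Item 0.48 -> Bin 2 (now 0.99)
  Item 0.69 -> new Bin 5
Total bins used = 5

5


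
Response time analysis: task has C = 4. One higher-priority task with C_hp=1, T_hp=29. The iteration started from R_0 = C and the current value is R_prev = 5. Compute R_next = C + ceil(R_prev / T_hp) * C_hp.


R_next = C + ceil(R_prev / T_hp) * C_hp
ceil(5 / 29) = ceil(0.1724) = 1
Interference = 1 * 1 = 1
R_next = 4 + 1 = 5
R_next = R_prev, so the iteration has converged (response time = 5).

5


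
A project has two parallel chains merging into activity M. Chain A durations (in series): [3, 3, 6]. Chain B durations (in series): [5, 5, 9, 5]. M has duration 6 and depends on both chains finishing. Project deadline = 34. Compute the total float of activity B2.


Forward pass: ES(B2) = sum of predecessors on chain B = 5
EF = ES + duration = 5 + 5 = 10
Backward pass: LF(M) = deadline = 34; LS(M) = 34 - 6 = 28
LF(B2) = LS(M) - sum(successors on chain B) = 28 - 14 = 14
LS = LF - duration = 14 - 5 = 9
Total float = LS - ES = 9 - 5 = 4

4


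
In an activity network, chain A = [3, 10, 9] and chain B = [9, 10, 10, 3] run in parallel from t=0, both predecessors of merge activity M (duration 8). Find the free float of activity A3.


ES(A3) = sum of predecessors on chain A = 13
EF(A3) = ES + duration = 13 + 9 = 22
Successor of A3 is M. ES(M) = max(sum(A), sum(B)) = max(22, 32) = 32
Free float = ES(successor) - EF(current) = 32 - 22 = 10

10


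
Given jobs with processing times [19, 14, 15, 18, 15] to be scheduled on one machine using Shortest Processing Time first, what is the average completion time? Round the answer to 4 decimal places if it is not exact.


Sort jobs by processing time (SPT order): [14, 15, 15, 18, 19]
Compute completion times sequentially:
  Job 1: processing = 14, completes at 14
  Job 2: processing = 15, completes at 29
  Job 3: processing = 15, completes at 44
  Job 4: processing = 18, completes at 62
  Job 5: processing = 19, completes at 81
Sum of completion times = 230
Average completion time = 230/5 = 46.0

46.0


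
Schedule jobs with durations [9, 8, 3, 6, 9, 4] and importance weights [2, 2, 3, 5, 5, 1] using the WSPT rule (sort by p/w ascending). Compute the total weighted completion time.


Compute p/w ratios and sort ascending (WSPT): [(3, 3), (6, 5), (9, 5), (8, 2), (4, 1), (9, 2)]
Compute weighted completion times:
  Job (p=3,w=3): C=3, w*C=3*3=9
  Job (p=6,w=5): C=9, w*C=5*9=45
  Job (p=9,w=5): C=18, w*C=5*18=90
  Job (p=8,w=2): C=26, w*C=2*26=52
  Job (p=4,w=1): C=30, w*C=1*30=30
  Job (p=9,w=2): C=39, w*C=2*39=78
Total weighted completion time = 304

304


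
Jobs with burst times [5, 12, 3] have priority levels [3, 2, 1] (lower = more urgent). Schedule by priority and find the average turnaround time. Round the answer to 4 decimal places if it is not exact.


Sort by priority (ascending = highest first):
Order: [(1, 3), (2, 12), (3, 5)]
Completion times:
  Priority 1, burst=3, C=3
  Priority 2, burst=12, C=15
  Priority 3, burst=5, C=20
Average turnaround = 38/3 = 12.6667

12.6667


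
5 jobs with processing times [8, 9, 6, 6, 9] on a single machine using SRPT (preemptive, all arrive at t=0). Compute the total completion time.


Since all jobs arrive at t=0, SRPT equals SPT ordering.
SPT order: [6, 6, 8, 9, 9]
Completion times:
  Job 1: p=6, C=6
  Job 2: p=6, C=12
  Job 3: p=8, C=20
  Job 4: p=9, C=29
  Job 5: p=9, C=38
Total completion time = 6 + 12 + 20 + 29 + 38 = 105

105


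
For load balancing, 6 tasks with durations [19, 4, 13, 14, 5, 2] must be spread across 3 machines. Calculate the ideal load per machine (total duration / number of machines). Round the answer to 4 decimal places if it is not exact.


Total processing time = 19 + 4 + 13 + 14 + 5 + 2 = 57
Number of machines = 3
Ideal balanced load = 57 / 3 = 19.0

19.0


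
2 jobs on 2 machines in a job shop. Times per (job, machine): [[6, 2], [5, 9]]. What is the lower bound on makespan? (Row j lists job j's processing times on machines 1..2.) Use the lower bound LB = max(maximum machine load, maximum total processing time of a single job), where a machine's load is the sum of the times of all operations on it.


Machine loads:
  Machine 1: 6 + 5 = 11
  Machine 2: 2 + 9 = 11
Max machine load = 11
Job totals:
  Job 1: 8
  Job 2: 14
Max job total = 14
Lower bound = max(11, 14) = 14

14


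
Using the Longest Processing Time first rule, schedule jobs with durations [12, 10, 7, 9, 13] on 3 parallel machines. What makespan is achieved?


Sort jobs in decreasing order (LPT): [13, 12, 10, 9, 7]
Assign each job to the least loaded machine:
  Machine 1: jobs [13], load = 13
  Machine 2: jobs [12, 7], load = 19
  Machine 3: jobs [10, 9], load = 19
Makespan = max load = 19

19


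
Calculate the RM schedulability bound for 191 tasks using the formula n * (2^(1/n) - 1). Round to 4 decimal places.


Compute 2^(1/191) = 1.0036356358
Subtract 1: 1.0036356358 - 1 = 0.0036356358
Multiply by n: 191 * 0.0036356358 = 0.6944064378
Round to 4 dp: 0.6944

0.6944


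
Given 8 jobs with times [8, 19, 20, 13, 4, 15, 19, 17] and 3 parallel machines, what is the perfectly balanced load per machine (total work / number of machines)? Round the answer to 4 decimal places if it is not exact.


Total processing time = 8 + 19 + 20 + 13 + 4 + 15 + 19 + 17 = 115
Number of machines = 3
Ideal balanced load = 115 / 3 = 38.3333

38.3333


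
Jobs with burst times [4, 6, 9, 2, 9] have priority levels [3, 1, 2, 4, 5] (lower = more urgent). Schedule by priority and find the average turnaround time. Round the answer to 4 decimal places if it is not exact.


Sort by priority (ascending = highest first):
Order: [(1, 6), (2, 9), (3, 4), (4, 2), (5, 9)]
Completion times:
  Priority 1, burst=6, C=6
  Priority 2, burst=9, C=15
  Priority 3, burst=4, C=19
  Priority 4, burst=2, C=21
  Priority 5, burst=9, C=30
Average turnaround = 91/5 = 18.2

18.2


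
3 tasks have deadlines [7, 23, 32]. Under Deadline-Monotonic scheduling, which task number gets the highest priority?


Sort tasks by relative deadline (ascending):
  Task 1: deadline = 7
  Task 2: deadline = 23
  Task 3: deadline = 32
Priority order (highest first): [1, 2, 3]
Highest priority task = 1

1


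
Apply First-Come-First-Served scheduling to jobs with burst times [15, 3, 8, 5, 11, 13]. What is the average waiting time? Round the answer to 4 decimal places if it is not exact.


FCFS order (as given): [15, 3, 8, 5, 11, 13]
Waiting times:
  Job 1: wait = 0
  Job 2: wait = 15
  Job 3: wait = 18
  Job 4: wait = 26
  Job 5: wait = 31
  Job 6: wait = 42
Sum of waiting times = 132
Average waiting time = 132/6 = 22.0

22.0


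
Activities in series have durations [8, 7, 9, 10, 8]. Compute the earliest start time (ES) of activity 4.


Activity 4 starts after activities 1 through 3 complete.
Predecessor durations: [8, 7, 9]
ES = 8 + 7 + 9 = 24

24


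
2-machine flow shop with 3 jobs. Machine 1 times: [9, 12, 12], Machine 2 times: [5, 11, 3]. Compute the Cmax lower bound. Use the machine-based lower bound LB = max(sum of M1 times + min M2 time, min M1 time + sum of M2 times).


LB1 = sum(M1 times) + min(M2 times) = 33 + 3 = 36
LB2 = min(M1 times) + sum(M2 times) = 9 + 19 = 28
Lower bound = max(LB1, LB2) = max(36, 28) = 36

36


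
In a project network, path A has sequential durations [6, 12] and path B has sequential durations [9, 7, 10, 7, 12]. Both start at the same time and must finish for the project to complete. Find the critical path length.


Path A total = 6 + 12 = 18
Path B total = 9 + 7 + 10 + 7 + 12 = 45
Critical path = longest path = max(18, 45) = 45

45


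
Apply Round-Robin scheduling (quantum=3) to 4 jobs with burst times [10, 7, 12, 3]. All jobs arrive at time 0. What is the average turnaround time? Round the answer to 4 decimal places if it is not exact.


Time quantum = 3
Execution trace:
  J1 runs 3 units, time = 3
  J2 runs 3 units, time = 6
  J3 runs 3 units, time = 9
  J4 runs 3 units, time = 12
  J1 runs 3 units, time = 15
  J2 runs 3 units, time = 18
  J3 runs 3 units, time = 21
  J1 runs 3 units, time = 24
  J2 runs 1 units, time = 25
  J3 runs 3 units, time = 28
  J1 runs 1 units, time = 29
  J3 runs 3 units, time = 32
Finish times: [29, 25, 32, 12]
Average turnaround = 98/4 = 24.5

24.5


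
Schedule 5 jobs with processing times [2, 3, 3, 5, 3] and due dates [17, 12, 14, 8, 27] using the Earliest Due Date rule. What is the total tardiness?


Sort by due date (EDD order): [(5, 8), (3, 12), (3, 14), (2, 17), (3, 27)]
Compute completion times and tardiness:
  Job 1: p=5, d=8, C=5, tardiness=max(0,5-8)=0
  Job 2: p=3, d=12, C=8, tardiness=max(0,8-12)=0
  Job 3: p=3, d=14, C=11, tardiness=max(0,11-14)=0
  Job 4: p=2, d=17, C=13, tardiness=max(0,13-17)=0
  Job 5: p=3, d=27, C=16, tardiness=max(0,16-27)=0
Total tardiness = 0

0


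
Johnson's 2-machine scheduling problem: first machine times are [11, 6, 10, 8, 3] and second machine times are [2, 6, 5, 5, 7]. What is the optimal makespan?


Apply Johnson's rule:
  Group 1 (a <= b): [(5, 3, 7), (2, 6, 6)]
  Group 2 (a > b): [(3, 10, 5), (4, 8, 5), (1, 11, 2)]
Optimal job order: [5, 2, 3, 4, 1]
Schedule:
  Job 5: M1 done at 3, M2 done at 10
  Job 2: M1 done at 9, M2 done at 16
  Job 3: M1 done at 19, M2 done at 24
  Job 4: M1 done at 27, M2 done at 32
  Job 1: M1 done at 38, M2 done at 40
Makespan = 40

40


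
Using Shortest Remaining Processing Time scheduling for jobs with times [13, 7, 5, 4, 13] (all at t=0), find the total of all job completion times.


Since all jobs arrive at t=0, SRPT equals SPT ordering.
SPT order: [4, 5, 7, 13, 13]
Completion times:
  Job 1: p=4, C=4
  Job 2: p=5, C=9
  Job 3: p=7, C=16
  Job 4: p=13, C=29
  Job 5: p=13, C=42
Total completion time = 4 + 9 + 16 + 29 + 42 = 100

100


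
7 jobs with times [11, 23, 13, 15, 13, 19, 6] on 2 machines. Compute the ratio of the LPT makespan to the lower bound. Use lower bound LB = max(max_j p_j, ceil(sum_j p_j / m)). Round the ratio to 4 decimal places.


LPT order: [23, 19, 15, 13, 13, 11, 6]
Machine loads after assignment: [53, 47]
LPT makespan = 53
Lower bound = max(max_job, ceil(total/2)) = max(23, 50) = 50
Ratio = 53 / 50 = 1.06

1.06


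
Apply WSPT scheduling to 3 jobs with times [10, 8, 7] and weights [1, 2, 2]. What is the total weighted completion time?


Compute p/w ratios and sort ascending (WSPT): [(7, 2), (8, 2), (10, 1)]
Compute weighted completion times:
  Job (p=7,w=2): C=7, w*C=2*7=14
  Job (p=8,w=2): C=15, w*C=2*15=30
  Job (p=10,w=1): C=25, w*C=1*25=25
Total weighted completion time = 69

69


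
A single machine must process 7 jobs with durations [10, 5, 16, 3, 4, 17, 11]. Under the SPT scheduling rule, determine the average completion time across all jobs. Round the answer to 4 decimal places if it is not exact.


Sort jobs by processing time (SPT order): [3, 4, 5, 10, 11, 16, 17]
Compute completion times sequentially:
  Job 1: processing = 3, completes at 3
  Job 2: processing = 4, completes at 7
  Job 3: processing = 5, completes at 12
  Job 4: processing = 10, completes at 22
  Job 5: processing = 11, completes at 33
  Job 6: processing = 16, completes at 49
  Job 7: processing = 17, completes at 66
Sum of completion times = 192
Average completion time = 192/7 = 27.4286

27.4286


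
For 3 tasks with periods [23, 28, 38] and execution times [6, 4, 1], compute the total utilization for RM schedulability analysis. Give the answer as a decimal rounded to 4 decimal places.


Compute individual utilizations (exact fractions):
  Task 1: C/T = 6/23 (approx. 0.2609)
  Task 2: C/T = 4/28 = 1/7 (approx. 0.1429)
  Task 3: C/T = 1/38 (approx. 0.0263)
Total utilization U = 6/23 + 1/7 + 1/38 = 2631/6118
Rounded to 4 decimal places: U = 0.4300
RM (Liu & Layland) bound for 3 tasks = 0.779763; compare with U = 2631/6118 (approx. 0.430042)
U <= bound, so schedulable by RM sufficient condition.

0.4300


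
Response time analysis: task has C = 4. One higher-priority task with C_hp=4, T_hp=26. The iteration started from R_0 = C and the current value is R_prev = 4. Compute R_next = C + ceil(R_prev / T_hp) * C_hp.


R_next = C + ceil(R_prev / T_hp) * C_hp
ceil(4 / 26) = ceil(0.1538) = 1
Interference = 1 * 4 = 4
R_next = 4 + 4 = 8

8


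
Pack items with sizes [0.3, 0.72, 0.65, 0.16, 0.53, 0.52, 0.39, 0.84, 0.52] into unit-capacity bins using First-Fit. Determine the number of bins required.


Place items sequentially using First-Fit:
  Item 0.3 -> new Bin 1
  Item 0.72 -> new Bin 2
  Item 0.65 -> Bin 1 (now 0.95)
  Item 0.16 -> Bin 2 (now 0.88)
  Item 0.53 -> new Bin 3
  Item 0.52 -> new Bin 4
  Item 0.39 -> Bin 3 (now 0.92)
  Item 0.84 -> new Bin 5
  Item 0.52 -> new Bin 6
Total bins used = 6

6


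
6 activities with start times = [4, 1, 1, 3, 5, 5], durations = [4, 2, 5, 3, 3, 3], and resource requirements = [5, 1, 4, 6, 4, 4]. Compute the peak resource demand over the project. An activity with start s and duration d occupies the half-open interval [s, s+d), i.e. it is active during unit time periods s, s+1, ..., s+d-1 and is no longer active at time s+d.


Each activity i is active on [start_i, start_i + duration_i).
Compute total resource usage per time slot:
  t=0: active resources = [], total = 0
  t=1: active resources = [1, 4], total = 5
  t=2: active resources = [1, 4], total = 5
  t=3: active resources = [4, 6], total = 10
  t=4: active resources = [5, 4, 6], total = 15
  t=5: active resources = [5, 4, 6, 4, 4], total = 23
  t=6: active resources = [5, 4, 4], total = 13
  t=7: active resources = [5, 4, 4], total = 13
Peak resource demand = 23

23


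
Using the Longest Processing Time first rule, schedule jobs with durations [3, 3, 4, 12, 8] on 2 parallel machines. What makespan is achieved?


Sort jobs in decreasing order (LPT): [12, 8, 4, 3, 3]
Assign each job to the least loaded machine:
  Machine 1: jobs [12, 3], load = 15
  Machine 2: jobs [8, 4, 3], load = 15
Makespan = max load = 15

15


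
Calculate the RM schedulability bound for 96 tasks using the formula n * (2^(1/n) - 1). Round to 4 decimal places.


Compute 2^(1/96) = 1.0072464122
Subtract 1: 1.0072464122 - 1 = 0.0072464122
Multiply by n: 96 * 0.0072464122 = 0.6956555712
Round to 4 dp: 0.6957

0.6957


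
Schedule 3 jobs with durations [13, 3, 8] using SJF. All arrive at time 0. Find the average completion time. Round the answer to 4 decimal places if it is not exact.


SJF order (ascending): [3, 8, 13]
Completion times:
  Job 1: burst=3, C=3
  Job 2: burst=8, C=11
  Job 3: burst=13, C=24
Average completion = 38/3 = 12.6667

12.6667


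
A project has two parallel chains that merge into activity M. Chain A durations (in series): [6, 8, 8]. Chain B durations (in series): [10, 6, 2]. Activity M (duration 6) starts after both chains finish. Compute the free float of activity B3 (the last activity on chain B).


ES(B3) = sum of predecessors on chain B = 16
EF(B3) = ES + duration = 16 + 2 = 18
Successor of B3 is M. ES(M) = max(sum(A), sum(B)) = max(22, 18) = 22
Free float = ES(successor) - EF(current) = 22 - 18 = 4

4


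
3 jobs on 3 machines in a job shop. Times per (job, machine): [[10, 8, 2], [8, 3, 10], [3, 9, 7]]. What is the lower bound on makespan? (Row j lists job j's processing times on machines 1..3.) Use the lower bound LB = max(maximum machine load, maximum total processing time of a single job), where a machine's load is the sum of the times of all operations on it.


Machine loads:
  Machine 1: 10 + 8 + 3 = 21
  Machine 2: 8 + 3 + 9 = 20
  Machine 3: 2 + 10 + 7 = 19
Max machine load = 21
Job totals:
  Job 1: 20
  Job 2: 21
  Job 3: 19
Max job total = 21
Lower bound = max(21, 21) = 21

21


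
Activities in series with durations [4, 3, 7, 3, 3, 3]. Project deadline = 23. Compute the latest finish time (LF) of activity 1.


LF(activity 1) = deadline - sum of successor durations
Successors: activities 2 through 6 with durations [3, 7, 3, 3, 3]
Sum of successor durations = 19
LF = 23 - 19 = 4

4


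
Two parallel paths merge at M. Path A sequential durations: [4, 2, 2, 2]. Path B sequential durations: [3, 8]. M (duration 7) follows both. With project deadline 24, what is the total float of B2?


Forward pass: ES(B2) = sum of predecessors on chain B = 3
EF = ES + duration = 3 + 8 = 11
Backward pass: LF(M) = deadline = 24; LS(M) = 24 - 7 = 17
LF(B2) = LS(M) - sum(successors on chain B) = 17 - 0 = 17
LS = LF - duration = 17 - 8 = 9
Total float = LS - ES = 9 - 3 = 6

6


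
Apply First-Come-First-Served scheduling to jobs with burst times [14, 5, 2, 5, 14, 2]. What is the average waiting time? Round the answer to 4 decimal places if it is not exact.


FCFS order (as given): [14, 5, 2, 5, 14, 2]
Waiting times:
  Job 1: wait = 0
  Job 2: wait = 14
  Job 3: wait = 19
  Job 4: wait = 21
  Job 5: wait = 26
  Job 6: wait = 40
Sum of waiting times = 120
Average waiting time = 120/6 = 20.0

20.0


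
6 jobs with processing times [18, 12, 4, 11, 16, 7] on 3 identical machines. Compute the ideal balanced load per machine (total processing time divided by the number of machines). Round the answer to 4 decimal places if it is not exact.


Total processing time = 18 + 12 + 4 + 11 + 16 + 7 = 68
Number of machines = 3
Ideal balanced load = 68 / 3 = 22.6667

22.6667


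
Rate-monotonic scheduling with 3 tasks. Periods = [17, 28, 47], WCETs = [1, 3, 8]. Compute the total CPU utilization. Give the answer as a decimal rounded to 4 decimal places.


Compute individual utilizations (exact fractions):
  Task 1: C/T = 1/17 (approx. 0.0588)
  Task 2: C/T = 3/28 (approx. 0.1071)
  Task 3: C/T = 8/47 (approx. 0.1702)
Total utilization U = 1/17 + 3/28 + 8/47 = 7521/22372
Rounded to 4 decimal places: U = 0.3362
RM (Liu & Layland) bound for 3 tasks = 0.779763; compare with U = 7521/22372 (approx. 0.336179)
U <= bound, so schedulable by RM sufficient condition.

0.3362


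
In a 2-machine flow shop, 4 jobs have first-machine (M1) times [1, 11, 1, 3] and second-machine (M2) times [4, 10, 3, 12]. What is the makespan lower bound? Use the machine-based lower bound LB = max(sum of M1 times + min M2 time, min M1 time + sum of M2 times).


LB1 = sum(M1 times) + min(M2 times) = 16 + 3 = 19
LB2 = min(M1 times) + sum(M2 times) = 1 + 29 = 30
Lower bound = max(LB1, LB2) = max(19, 30) = 30

30


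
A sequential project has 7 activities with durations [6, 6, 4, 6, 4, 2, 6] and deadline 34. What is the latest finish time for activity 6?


LF(activity 6) = deadline - sum of successor durations
Successors: activities 7 through 7 with durations [6]
Sum of successor durations = 6
LF = 34 - 6 = 28

28


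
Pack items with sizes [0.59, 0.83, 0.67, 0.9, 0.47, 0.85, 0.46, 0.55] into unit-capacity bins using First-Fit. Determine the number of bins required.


Place items sequentially using First-Fit:
  Item 0.59 -> new Bin 1
  Item 0.83 -> new Bin 2
  Item 0.67 -> new Bin 3
  Item 0.9 -> new Bin 4
  Item 0.47 -> new Bin 5
  Item 0.85 -> new Bin 6
  Item 0.46 -> Bin 5 (now 0.93)
  Item 0.55 -> new Bin 7
Total bins used = 7

7


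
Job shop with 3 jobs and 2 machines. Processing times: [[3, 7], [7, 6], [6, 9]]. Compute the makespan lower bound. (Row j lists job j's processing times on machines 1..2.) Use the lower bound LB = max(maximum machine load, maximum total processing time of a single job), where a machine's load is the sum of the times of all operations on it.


Machine loads:
  Machine 1: 3 + 7 + 6 = 16
  Machine 2: 7 + 6 + 9 = 22
Max machine load = 22
Job totals:
  Job 1: 10
  Job 2: 13
  Job 3: 15
Max job total = 15
Lower bound = max(22, 15) = 22

22


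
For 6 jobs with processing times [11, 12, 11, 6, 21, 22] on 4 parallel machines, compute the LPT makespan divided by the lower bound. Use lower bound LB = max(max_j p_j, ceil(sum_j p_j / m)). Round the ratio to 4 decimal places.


LPT order: [22, 21, 12, 11, 11, 6]
Machine loads after assignment: [22, 21, 18, 22]
LPT makespan = 22
Lower bound = max(max_job, ceil(total/4)) = max(22, 21) = 22
Ratio = 22 / 22 = 1.0

1.0


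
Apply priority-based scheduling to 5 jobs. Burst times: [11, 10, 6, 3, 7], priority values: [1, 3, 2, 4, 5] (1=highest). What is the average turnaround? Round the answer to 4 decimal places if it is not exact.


Sort by priority (ascending = highest first):
Order: [(1, 11), (2, 6), (3, 10), (4, 3), (5, 7)]
Completion times:
  Priority 1, burst=11, C=11
  Priority 2, burst=6, C=17
  Priority 3, burst=10, C=27
  Priority 4, burst=3, C=30
  Priority 5, burst=7, C=37
Average turnaround = 122/5 = 24.4

24.4


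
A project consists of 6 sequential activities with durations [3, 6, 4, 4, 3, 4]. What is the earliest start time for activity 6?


Activity 6 starts after activities 1 through 5 complete.
Predecessor durations: [3, 6, 4, 4, 3]
ES = 3 + 6 + 4 + 4 + 3 = 20

20


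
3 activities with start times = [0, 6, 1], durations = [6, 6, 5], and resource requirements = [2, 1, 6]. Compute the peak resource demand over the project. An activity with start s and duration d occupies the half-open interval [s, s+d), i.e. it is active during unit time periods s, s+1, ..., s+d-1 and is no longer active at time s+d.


Each activity i is active on [start_i, start_i + duration_i).
Compute total resource usage per time slot:
  t=0: active resources = [2], total = 2
  t=1: active resources = [2, 6], total = 8
  t=2: active resources = [2, 6], total = 8
  t=3: active resources = [2, 6], total = 8
  t=4: active resources = [2, 6], total = 8
  t=5: active resources = [2, 6], total = 8
  t=6: active resources = [1], total = 1
  t=7: active resources = [1], total = 1
  t=8: active resources = [1], total = 1
  t=9: active resources = [1], total = 1
  t=10: active resources = [1], total = 1
  t=11: active resources = [1], total = 1
Peak resource demand = 8

8


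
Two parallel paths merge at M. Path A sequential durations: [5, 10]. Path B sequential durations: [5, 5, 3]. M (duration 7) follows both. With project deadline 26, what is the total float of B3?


Forward pass: ES(B3) = sum of predecessors on chain B = 10
EF = ES + duration = 10 + 3 = 13
Backward pass: LF(M) = deadline = 26; LS(M) = 26 - 7 = 19
LF(B3) = LS(M) - sum(successors on chain B) = 19 - 0 = 19
LS = LF - duration = 19 - 3 = 16
Total float = LS - ES = 16 - 10 = 6

6


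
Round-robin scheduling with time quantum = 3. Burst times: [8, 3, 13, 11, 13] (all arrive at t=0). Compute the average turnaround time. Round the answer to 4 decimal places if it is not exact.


Time quantum = 3
Execution trace:
  J1 runs 3 units, time = 3
  J2 runs 3 units, time = 6
  J3 runs 3 units, time = 9
  J4 runs 3 units, time = 12
  J5 runs 3 units, time = 15
  J1 runs 3 units, time = 18
  J3 runs 3 units, time = 21
  J4 runs 3 units, time = 24
  J5 runs 3 units, time = 27
  J1 runs 2 units, time = 29
  J3 runs 3 units, time = 32
  J4 runs 3 units, time = 35
  J5 runs 3 units, time = 38
  J3 runs 3 units, time = 41
  J4 runs 2 units, time = 43
  J5 runs 3 units, time = 46
  J3 runs 1 units, time = 47
  J5 runs 1 units, time = 48
Finish times: [29, 6, 47, 43, 48]
Average turnaround = 173/5 = 34.6

34.6


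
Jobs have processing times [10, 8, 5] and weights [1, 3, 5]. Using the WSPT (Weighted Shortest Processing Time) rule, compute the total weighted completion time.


Compute p/w ratios and sort ascending (WSPT): [(5, 5), (8, 3), (10, 1)]
Compute weighted completion times:
  Job (p=5,w=5): C=5, w*C=5*5=25
  Job (p=8,w=3): C=13, w*C=3*13=39
  Job (p=10,w=1): C=23, w*C=1*23=23
Total weighted completion time = 87

87


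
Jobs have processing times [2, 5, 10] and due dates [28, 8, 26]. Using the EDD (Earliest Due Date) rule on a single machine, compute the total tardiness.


Sort by due date (EDD order): [(5, 8), (10, 26), (2, 28)]
Compute completion times and tardiness:
  Job 1: p=5, d=8, C=5, tardiness=max(0,5-8)=0
  Job 2: p=10, d=26, C=15, tardiness=max(0,15-26)=0
  Job 3: p=2, d=28, C=17, tardiness=max(0,17-28)=0
Total tardiness = 0

0


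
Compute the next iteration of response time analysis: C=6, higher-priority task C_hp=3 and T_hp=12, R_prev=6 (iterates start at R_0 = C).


R_next = C + ceil(R_prev / T_hp) * C_hp
ceil(6 / 12) = ceil(0.5) = 1
Interference = 1 * 3 = 3
R_next = 6 + 3 = 9

9


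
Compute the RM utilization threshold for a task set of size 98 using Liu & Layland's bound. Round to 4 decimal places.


Compute 2^(1/98) = 1.0070980027
Subtract 1: 1.0070980027 - 1 = 0.0070980027
Multiply by n: 98 * 0.0070980027 = 0.6956042646
Round to 4 dp: 0.6956

0.6956


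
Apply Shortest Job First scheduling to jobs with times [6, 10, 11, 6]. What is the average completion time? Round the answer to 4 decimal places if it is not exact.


SJF order (ascending): [6, 6, 10, 11]
Completion times:
  Job 1: burst=6, C=6
  Job 2: burst=6, C=12
  Job 3: burst=10, C=22
  Job 4: burst=11, C=33
Average completion = 73/4 = 18.25

18.25


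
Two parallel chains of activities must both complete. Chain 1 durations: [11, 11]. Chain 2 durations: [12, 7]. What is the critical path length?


Path A total = 11 + 11 = 22
Path B total = 12 + 7 = 19
Critical path = longest path = max(22, 19) = 22

22


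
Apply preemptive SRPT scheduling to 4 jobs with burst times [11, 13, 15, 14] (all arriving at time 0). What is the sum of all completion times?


Since all jobs arrive at t=0, SRPT equals SPT ordering.
SPT order: [11, 13, 14, 15]
Completion times:
  Job 1: p=11, C=11
  Job 2: p=13, C=24
  Job 3: p=14, C=38
  Job 4: p=15, C=53
Total completion time = 11 + 24 + 38 + 53 = 126

126


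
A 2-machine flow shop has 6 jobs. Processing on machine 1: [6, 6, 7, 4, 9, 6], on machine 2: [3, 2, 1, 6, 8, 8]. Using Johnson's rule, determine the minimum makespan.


Apply Johnson's rule:
  Group 1 (a <= b): [(4, 4, 6), (6, 6, 8)]
  Group 2 (a > b): [(5, 9, 8), (1, 6, 3), (2, 6, 2), (3, 7, 1)]
Optimal job order: [4, 6, 5, 1, 2, 3]
Schedule:
  Job 4: M1 done at 4, M2 done at 10
  Job 6: M1 done at 10, M2 done at 18
  Job 5: M1 done at 19, M2 done at 27
  Job 1: M1 done at 25, M2 done at 30
  Job 2: M1 done at 31, M2 done at 33
  Job 3: M1 done at 38, M2 done at 39
Makespan = 39

39


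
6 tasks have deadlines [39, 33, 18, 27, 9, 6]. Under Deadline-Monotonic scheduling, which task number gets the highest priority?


Sort tasks by relative deadline (ascending):
  Task 6: deadline = 6
  Task 5: deadline = 9
  Task 3: deadline = 18
  Task 4: deadline = 27
  Task 2: deadline = 33
  Task 1: deadline = 39
Priority order (highest first): [6, 5, 3, 4, 2, 1]
Highest priority task = 6

6


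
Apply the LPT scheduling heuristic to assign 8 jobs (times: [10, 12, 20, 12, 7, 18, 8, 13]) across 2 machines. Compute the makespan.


Sort jobs in decreasing order (LPT): [20, 18, 13, 12, 12, 10, 8, 7]
Assign each job to the least loaded machine:
  Machine 1: jobs [20, 12, 10, 8], load = 50
  Machine 2: jobs [18, 13, 12, 7], load = 50
Makespan = max load = 50

50


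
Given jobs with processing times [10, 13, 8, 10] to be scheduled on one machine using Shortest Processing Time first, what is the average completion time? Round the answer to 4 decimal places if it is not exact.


Sort jobs by processing time (SPT order): [8, 10, 10, 13]
Compute completion times sequentially:
  Job 1: processing = 8, completes at 8
  Job 2: processing = 10, completes at 18
  Job 3: processing = 10, completes at 28
  Job 4: processing = 13, completes at 41
Sum of completion times = 95
Average completion time = 95/4 = 23.75

23.75


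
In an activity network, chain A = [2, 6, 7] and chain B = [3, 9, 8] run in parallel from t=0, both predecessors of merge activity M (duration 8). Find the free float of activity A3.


ES(A3) = sum of predecessors on chain A = 8
EF(A3) = ES + duration = 8 + 7 = 15
Successor of A3 is M. ES(M) = max(sum(A), sum(B)) = max(15, 20) = 20
Free float = ES(successor) - EF(current) = 20 - 15 = 5

5


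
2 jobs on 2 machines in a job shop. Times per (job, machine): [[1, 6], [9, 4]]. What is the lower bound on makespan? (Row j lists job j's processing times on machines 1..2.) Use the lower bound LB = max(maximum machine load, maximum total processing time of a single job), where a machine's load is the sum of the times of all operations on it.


Machine loads:
  Machine 1: 1 + 9 = 10
  Machine 2: 6 + 4 = 10
Max machine load = 10
Job totals:
  Job 1: 7
  Job 2: 13
Max job total = 13
Lower bound = max(10, 13) = 13

13


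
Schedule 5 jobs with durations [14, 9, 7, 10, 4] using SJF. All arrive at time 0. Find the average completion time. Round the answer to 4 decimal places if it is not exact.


SJF order (ascending): [4, 7, 9, 10, 14]
Completion times:
  Job 1: burst=4, C=4
  Job 2: burst=7, C=11
  Job 3: burst=9, C=20
  Job 4: burst=10, C=30
  Job 5: burst=14, C=44
Average completion = 109/5 = 21.8

21.8


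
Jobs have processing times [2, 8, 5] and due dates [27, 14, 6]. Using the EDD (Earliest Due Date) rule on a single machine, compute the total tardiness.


Sort by due date (EDD order): [(5, 6), (8, 14), (2, 27)]
Compute completion times and tardiness:
  Job 1: p=5, d=6, C=5, tardiness=max(0,5-6)=0
  Job 2: p=8, d=14, C=13, tardiness=max(0,13-14)=0
  Job 3: p=2, d=27, C=15, tardiness=max(0,15-27)=0
Total tardiness = 0

0


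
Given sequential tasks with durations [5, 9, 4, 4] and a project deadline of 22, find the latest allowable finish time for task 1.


LF(activity 1) = deadline - sum of successor durations
Successors: activities 2 through 4 with durations [9, 4, 4]
Sum of successor durations = 17
LF = 22 - 17 = 5

5


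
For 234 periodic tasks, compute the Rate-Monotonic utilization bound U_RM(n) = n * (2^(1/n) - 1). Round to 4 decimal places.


Compute 2^(1/234) = 1.0029665590
Subtract 1: 1.0029665590 - 1 = 0.0029665590
Multiply by n: 234 * 0.0029665590 = 0.6941748060
Round to 4 dp: 0.6942

0.6942


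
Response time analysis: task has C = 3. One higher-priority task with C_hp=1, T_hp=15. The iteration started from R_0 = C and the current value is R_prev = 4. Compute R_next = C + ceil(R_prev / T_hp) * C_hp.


R_next = C + ceil(R_prev / T_hp) * C_hp
ceil(4 / 15) = ceil(0.2667) = 1
Interference = 1 * 1 = 1
R_next = 3 + 1 = 4
R_next = R_prev, so the iteration has converged (response time = 4).

4


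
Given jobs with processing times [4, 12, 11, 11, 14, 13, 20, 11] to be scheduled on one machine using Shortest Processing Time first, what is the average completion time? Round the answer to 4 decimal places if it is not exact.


Sort jobs by processing time (SPT order): [4, 11, 11, 11, 12, 13, 14, 20]
Compute completion times sequentially:
  Job 1: processing = 4, completes at 4
  Job 2: processing = 11, completes at 15
  Job 3: processing = 11, completes at 26
  Job 4: processing = 11, completes at 37
  Job 5: processing = 12, completes at 49
  Job 6: processing = 13, completes at 62
  Job 7: processing = 14, completes at 76
  Job 8: processing = 20, completes at 96
Sum of completion times = 365
Average completion time = 365/8 = 45.625

45.625


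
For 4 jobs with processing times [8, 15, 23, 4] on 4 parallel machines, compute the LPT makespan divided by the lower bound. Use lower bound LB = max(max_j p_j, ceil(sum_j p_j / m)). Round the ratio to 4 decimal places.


LPT order: [23, 15, 8, 4]
Machine loads after assignment: [23, 15, 8, 4]
LPT makespan = 23
Lower bound = max(max_job, ceil(total/4)) = max(23, 13) = 23
Ratio = 23 / 23 = 1.0

1.0


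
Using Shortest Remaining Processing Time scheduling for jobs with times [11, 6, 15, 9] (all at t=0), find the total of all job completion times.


Since all jobs arrive at t=0, SRPT equals SPT ordering.
SPT order: [6, 9, 11, 15]
Completion times:
  Job 1: p=6, C=6
  Job 2: p=9, C=15
  Job 3: p=11, C=26
  Job 4: p=15, C=41
Total completion time = 6 + 15 + 26 + 41 = 88

88


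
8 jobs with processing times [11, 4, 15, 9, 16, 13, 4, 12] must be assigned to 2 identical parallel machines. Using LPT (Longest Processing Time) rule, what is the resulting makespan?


Sort jobs in decreasing order (LPT): [16, 15, 13, 12, 11, 9, 4, 4]
Assign each job to the least loaded machine:
  Machine 1: jobs [16, 12, 11, 4], load = 43
  Machine 2: jobs [15, 13, 9, 4], load = 41
Makespan = max load = 43

43


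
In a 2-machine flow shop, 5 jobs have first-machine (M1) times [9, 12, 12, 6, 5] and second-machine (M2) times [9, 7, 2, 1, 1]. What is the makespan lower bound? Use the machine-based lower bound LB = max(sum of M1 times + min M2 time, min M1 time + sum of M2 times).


LB1 = sum(M1 times) + min(M2 times) = 44 + 1 = 45
LB2 = min(M1 times) + sum(M2 times) = 5 + 20 = 25
Lower bound = max(LB1, LB2) = max(45, 25) = 45

45


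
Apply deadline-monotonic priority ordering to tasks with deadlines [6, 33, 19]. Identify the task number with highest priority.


Sort tasks by relative deadline (ascending):
  Task 1: deadline = 6
  Task 3: deadline = 19
  Task 2: deadline = 33
Priority order (highest first): [1, 3, 2]
Highest priority task = 1

1


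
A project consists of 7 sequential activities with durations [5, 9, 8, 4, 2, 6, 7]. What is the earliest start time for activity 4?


Activity 4 starts after activities 1 through 3 complete.
Predecessor durations: [5, 9, 8]
ES = 5 + 9 + 8 = 22

22


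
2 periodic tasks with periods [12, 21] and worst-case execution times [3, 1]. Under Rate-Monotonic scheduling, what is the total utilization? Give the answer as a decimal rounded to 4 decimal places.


Compute individual utilizations (exact fractions):
  Task 1: C/T = 3/12 = 1/4 (approx. 0.25)
  Task 2: C/T = 1/21 (approx. 0.0476)
Total utilization U = 1/4 + 1/21 = 25/84
Rounded to 4 decimal places: U = 0.2976
RM (Liu & Layland) bound for 2 tasks = 0.828427; compare with U = 25/84 (approx. 0.297619)
U <= bound, so schedulable by RM sufficient condition.

0.2976


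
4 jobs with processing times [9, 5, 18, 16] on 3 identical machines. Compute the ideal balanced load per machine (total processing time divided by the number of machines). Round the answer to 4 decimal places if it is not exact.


Total processing time = 9 + 5 + 18 + 16 = 48
Number of machines = 3
Ideal balanced load = 48 / 3 = 16.0

16.0


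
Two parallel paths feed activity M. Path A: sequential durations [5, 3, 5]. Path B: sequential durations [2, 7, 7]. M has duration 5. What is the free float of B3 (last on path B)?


ES(B3) = sum of predecessors on chain B = 9
EF(B3) = ES + duration = 9 + 7 = 16
Successor of B3 is M. ES(M) = max(sum(A), sum(B)) = max(13, 16) = 16
Free float = ES(successor) - EF(current) = 16 - 16 = 0

0


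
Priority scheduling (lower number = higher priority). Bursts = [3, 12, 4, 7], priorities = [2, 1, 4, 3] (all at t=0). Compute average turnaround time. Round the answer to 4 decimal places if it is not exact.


Sort by priority (ascending = highest first):
Order: [(1, 12), (2, 3), (3, 7), (4, 4)]
Completion times:
  Priority 1, burst=12, C=12
  Priority 2, burst=3, C=15
  Priority 3, burst=7, C=22
  Priority 4, burst=4, C=26
Average turnaround = 75/4 = 18.75

18.75


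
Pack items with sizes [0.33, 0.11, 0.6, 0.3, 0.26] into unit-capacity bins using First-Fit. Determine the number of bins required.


Place items sequentially using First-Fit:
  Item 0.33 -> new Bin 1
  Item 0.11 -> Bin 1 (now 0.44)
  Item 0.6 -> new Bin 2
  Item 0.3 -> Bin 1 (now 0.74)
  Item 0.26 -> Bin 1 (now 1.0)
Total bins used = 2

2


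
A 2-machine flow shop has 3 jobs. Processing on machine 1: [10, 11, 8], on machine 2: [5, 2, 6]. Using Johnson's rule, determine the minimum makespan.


Apply Johnson's rule:
  Group 1 (a <= b): []
  Group 2 (a > b): [(3, 8, 6), (1, 10, 5), (2, 11, 2)]
Optimal job order: [3, 1, 2]
Schedule:
  Job 3: M1 done at 8, M2 done at 14
  Job 1: M1 done at 18, M2 done at 23
  Job 2: M1 done at 29, M2 done at 31
Makespan = 31

31


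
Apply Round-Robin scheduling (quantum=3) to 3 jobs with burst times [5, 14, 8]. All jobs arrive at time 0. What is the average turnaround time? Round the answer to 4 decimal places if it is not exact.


Time quantum = 3
Execution trace:
  J1 runs 3 units, time = 3
  J2 runs 3 units, time = 6
  J3 runs 3 units, time = 9
  J1 runs 2 units, time = 11
  J2 runs 3 units, time = 14
  J3 runs 3 units, time = 17
  J2 runs 3 units, time = 20
  J3 runs 2 units, time = 22
  J2 runs 3 units, time = 25
  J2 runs 2 units, time = 27
Finish times: [11, 27, 22]
Average turnaround = 60/3 = 20.0

20.0


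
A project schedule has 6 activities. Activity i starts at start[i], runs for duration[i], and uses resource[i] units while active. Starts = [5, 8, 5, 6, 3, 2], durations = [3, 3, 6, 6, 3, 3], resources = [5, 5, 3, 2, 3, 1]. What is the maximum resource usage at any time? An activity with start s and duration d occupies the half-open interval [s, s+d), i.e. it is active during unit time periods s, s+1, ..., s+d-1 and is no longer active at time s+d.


Each activity i is active on [start_i, start_i + duration_i).
Compute total resource usage per time slot:
  t=0: active resources = [], total = 0
  t=1: active resources = [], total = 0
  t=2: active resources = [1], total = 1
  t=3: active resources = [3, 1], total = 4
  t=4: active resources = [3, 1], total = 4
  t=5: active resources = [5, 3, 3], total = 11
  t=6: active resources = [5, 3, 2], total = 10
  t=7: active resources = [5, 3, 2], total = 10
  t=8: active resources = [5, 3, 2], total = 10
  t=9: active resources = [5, 3, 2], total = 10
  t=10: active resources = [5, 3, 2], total = 10
  t=11: active resources = [2], total = 2
Peak resource demand = 11

11


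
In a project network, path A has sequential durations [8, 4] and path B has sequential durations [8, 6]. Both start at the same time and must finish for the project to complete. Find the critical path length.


Path A total = 8 + 4 = 12
Path B total = 8 + 6 = 14
Critical path = longest path = max(12, 14) = 14

14


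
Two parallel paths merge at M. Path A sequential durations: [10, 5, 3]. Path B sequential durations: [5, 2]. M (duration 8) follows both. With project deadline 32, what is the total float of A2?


Forward pass: ES(A2) = sum of predecessors on chain A = 10
EF = ES + duration = 10 + 5 = 15
Backward pass: LF(M) = deadline = 32; LS(M) = 32 - 8 = 24
LF(A2) = LS(M) - sum(successors on chain A) = 24 - 3 = 21
LS = LF - duration = 21 - 5 = 16
Total float = LS - ES = 16 - 10 = 6

6


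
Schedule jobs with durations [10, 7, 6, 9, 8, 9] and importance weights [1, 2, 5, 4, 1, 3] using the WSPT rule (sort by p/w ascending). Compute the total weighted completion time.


Compute p/w ratios and sort ascending (WSPT): [(6, 5), (9, 4), (9, 3), (7, 2), (8, 1), (10, 1)]
Compute weighted completion times:
  Job (p=6,w=5): C=6, w*C=5*6=30
  Job (p=9,w=4): C=15, w*C=4*15=60
  Job (p=9,w=3): C=24, w*C=3*24=72
  Job (p=7,w=2): C=31, w*C=2*31=62
  Job (p=8,w=1): C=39, w*C=1*39=39
  Job (p=10,w=1): C=49, w*C=1*49=49
Total weighted completion time = 312

312


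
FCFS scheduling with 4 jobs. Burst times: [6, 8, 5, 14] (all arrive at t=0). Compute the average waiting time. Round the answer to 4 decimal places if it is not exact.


FCFS order (as given): [6, 8, 5, 14]
Waiting times:
  Job 1: wait = 0
  Job 2: wait = 6
  Job 3: wait = 14
  Job 4: wait = 19
Sum of waiting times = 39
Average waiting time = 39/4 = 9.75

9.75


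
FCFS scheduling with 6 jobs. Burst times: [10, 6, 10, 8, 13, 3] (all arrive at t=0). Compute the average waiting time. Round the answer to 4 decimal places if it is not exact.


FCFS order (as given): [10, 6, 10, 8, 13, 3]
Waiting times:
  Job 1: wait = 0
  Job 2: wait = 10
  Job 3: wait = 16
  Job 4: wait = 26
  Job 5: wait = 34
  Job 6: wait = 47
Sum of waiting times = 133
Average waiting time = 133/6 = 22.1667

22.1667


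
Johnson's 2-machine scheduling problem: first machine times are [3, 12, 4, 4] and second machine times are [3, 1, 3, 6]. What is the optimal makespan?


Apply Johnson's rule:
  Group 1 (a <= b): [(1, 3, 3), (4, 4, 6)]
  Group 2 (a > b): [(3, 4, 3), (2, 12, 1)]
Optimal job order: [1, 4, 3, 2]
Schedule:
  Job 1: M1 done at 3, M2 done at 6
  Job 4: M1 done at 7, M2 done at 13
  Job 3: M1 done at 11, M2 done at 16
  Job 2: M1 done at 23, M2 done at 24
Makespan = 24

24
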